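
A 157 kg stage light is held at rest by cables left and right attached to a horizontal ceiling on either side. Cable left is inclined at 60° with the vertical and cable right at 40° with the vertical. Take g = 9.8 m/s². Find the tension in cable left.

T_left ≈ 1000 N

Angles from the horizontal: cable left is 90° − 60° = 30°, cable right is 90° − 40° = 50°.
Weight W = 157 × 9.8 = 1539 N acts straight down.
Horizontal: T_left cos 30° = T_right cos 50°  →  T_right = 1.347 T_left.
Vertical: T_left sin 30° + T_right sin 50° = 1539.
Substituting the horizontal relation into the vertical equation gives 1.532 T_left = 1539, so T_left = 1004 N.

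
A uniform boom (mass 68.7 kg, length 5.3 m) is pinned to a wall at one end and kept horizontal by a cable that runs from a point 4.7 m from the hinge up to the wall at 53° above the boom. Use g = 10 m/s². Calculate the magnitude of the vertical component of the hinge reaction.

|H_y| ≈ 300 N

Take torques about the hinge: T sin 53° · 4.7 = 68.7×10×2.65 = 1820.5 N·m.
So T = 1820.5 / (0.7986 × 4.7) = 485.02 N.
ΣF_y = 0: H_y = (68.7×10) − T sin 53° = 687 − 387.35 = 299.65 N.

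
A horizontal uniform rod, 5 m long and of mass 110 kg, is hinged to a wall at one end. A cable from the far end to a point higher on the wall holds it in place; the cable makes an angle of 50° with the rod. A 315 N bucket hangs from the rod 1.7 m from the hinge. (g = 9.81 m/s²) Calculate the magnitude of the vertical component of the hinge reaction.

|H_y| ≈ 747 N

Take torques about the hinge: T sin 50° · 5 = 110×9.81×2.5 + 315×1.7 = 3233.3 N·m.
So T = 3233.3 / (0.7660 × 5) = 844.14 N.
ΣF_y = 0: H_y = (110×9.81 + 315) − T sin 50° = 1394.1 − 646.65 = 747.45 N.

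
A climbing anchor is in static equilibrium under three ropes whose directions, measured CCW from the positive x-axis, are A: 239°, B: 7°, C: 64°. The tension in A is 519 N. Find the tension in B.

T_B ≈ 53.9 N

Resolve: ΣF_x = 519 cos 239° + T_B cos 7° + T_C cos 64° = 0.
        ΣF_y = 519 sin 239° + T_B sin 7° + T_C sin 64° = 0.
The known terms sum to (-267.3, -444.9) N, so 0.9925 T_B + 0.4384 T_C = 267.3 and 0.1219 T_B + 0.8988 T_C = 444.9.
Solving simultaneously: T_B = 53.94 N, T_C = 487.6 N.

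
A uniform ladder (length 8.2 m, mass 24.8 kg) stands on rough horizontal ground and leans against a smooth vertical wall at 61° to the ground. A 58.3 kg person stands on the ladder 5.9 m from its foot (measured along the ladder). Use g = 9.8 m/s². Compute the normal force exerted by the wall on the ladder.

Torques about the foot: N_wall · 8.2 sin 61° = 24.8×9.8×4.1 cos 61° + 58.3×9.8×5.9 cos 61° → N_wall = 295.23 N.

N_wall ≈ 295 N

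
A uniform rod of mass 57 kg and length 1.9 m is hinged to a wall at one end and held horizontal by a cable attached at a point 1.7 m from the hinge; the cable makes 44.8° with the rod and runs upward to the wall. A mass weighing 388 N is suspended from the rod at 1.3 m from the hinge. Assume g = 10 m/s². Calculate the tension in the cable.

Take torques about the hinge: T sin 44.8° · 1.7 = 57×10×0.95 + 388×1.3 = 1045.9 N·m.
So T = 1045.9 / (0.7046 × 1.7) = 873.13 N.

T ≈ 873 N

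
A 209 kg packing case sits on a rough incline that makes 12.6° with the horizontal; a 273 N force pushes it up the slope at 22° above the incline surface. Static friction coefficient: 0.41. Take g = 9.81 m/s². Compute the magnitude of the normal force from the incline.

N ≈ 1900 N

Axes along / perpendicular to the incline. W sin 12.6° = 447.3 N down-slope; W cos 12.6° = 2001 N into the surface.
Perpendicular: N = W cos 12.6° − P sin 22° = 2001 − 102.3 = 1899 N.
Along incline: P cos 22° + f = W sin 12.6° (friction acts up-slope) → f = 447.3 − 253.1 = 194.1 N.
|f| = 194.1 N ≤ μN = 778.4 N, so the packing case is indeed static.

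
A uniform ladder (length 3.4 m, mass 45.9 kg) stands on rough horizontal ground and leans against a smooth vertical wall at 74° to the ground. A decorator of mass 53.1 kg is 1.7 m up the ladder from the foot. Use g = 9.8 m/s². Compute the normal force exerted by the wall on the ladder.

Torques about the foot: N_wall · 3.4 sin 74° = 45.9×9.8×1.7 cos 74° + 53.1×9.8×1.7 cos 74° → N_wall = 139.1 N.

N_wall ≈ 139 N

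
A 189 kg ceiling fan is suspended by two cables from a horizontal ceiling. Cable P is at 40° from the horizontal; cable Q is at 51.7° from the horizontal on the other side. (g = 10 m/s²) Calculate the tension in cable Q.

Weight W = 189 × 10 = 1890 N acts straight down.
Horizontal: T_P cos 40° = T_Q cos 51.7°  →  T_P = 0.8091 T_Q.
Vertical: T_P sin 40° + T_Q sin 51.7° = 1890.
Substituting the horizontal relation into the vertical equation gives 1.305 T_Q = 1890, so T_Q = 1448 N.

T_Q ≈ 1450 N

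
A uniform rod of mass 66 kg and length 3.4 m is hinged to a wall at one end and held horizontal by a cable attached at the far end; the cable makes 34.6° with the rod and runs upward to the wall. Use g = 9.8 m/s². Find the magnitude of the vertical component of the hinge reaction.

|H_y| ≈ 323 N

Take torques about the hinge: T sin 34.6° · 3.4 = 66×9.8×1.7 = 1099.6 N·m.
So T = 1099.6 / (0.5678 × 3.4) = 569.52 N.
ΣF_y = 0: H_y = (66×9.8) − T sin 34.6° = 646.8 − 323.4 = 323.4 N.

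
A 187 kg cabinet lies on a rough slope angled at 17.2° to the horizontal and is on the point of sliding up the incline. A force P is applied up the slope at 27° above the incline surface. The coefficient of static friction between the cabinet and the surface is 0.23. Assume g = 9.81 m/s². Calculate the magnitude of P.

On the verge of sliding up the incline, friction equals μN and acts down the slope.
Perpendicular: N + P sin 27° = W cos 17.2° = 1752 N.
Along incline: P cos 27° = W sin 17.2° + μN  with W sin 17.2° = 542.5 N.
Solving the pair for P and N: P = 949.9 N, N = 1321 N (and f = μN = 303.9 N).

P ≈ 950 N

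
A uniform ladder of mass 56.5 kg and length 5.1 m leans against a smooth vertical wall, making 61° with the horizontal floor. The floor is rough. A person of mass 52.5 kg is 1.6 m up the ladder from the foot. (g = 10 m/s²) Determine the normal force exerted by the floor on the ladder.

N_floor ≈ 1090 N

ΣF_y = 0: N_floor = 56.5×10 + 52.5×10 = 1090 N.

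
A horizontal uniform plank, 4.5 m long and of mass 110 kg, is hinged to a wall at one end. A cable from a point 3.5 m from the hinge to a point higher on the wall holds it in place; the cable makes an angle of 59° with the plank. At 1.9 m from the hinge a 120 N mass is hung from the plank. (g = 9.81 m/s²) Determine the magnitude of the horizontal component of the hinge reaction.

H_x ≈ 456 N

Take torques about the hinge: T sin 59° · 3.5 = 110×9.81×2.25 + 120×1.9 = 2656 N·m.
So T = 2656 / (0.8572 × 3.5) = 885.3 N.
ΣF_x = 0: H_x = T cos 59° = 455.96 N.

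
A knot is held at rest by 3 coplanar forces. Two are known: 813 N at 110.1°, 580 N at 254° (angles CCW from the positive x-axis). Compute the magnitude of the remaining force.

Sum the known components: ΣF_x = -439.3 N, ΣF_y = 206 N.
For equilibrium the remaining force must supply (−ΣF_x, −ΣF_y) = (439.3, -206) N.
Magnitude = √((439.3)² + (-206)²) = 485.1 N; direction = atan2(-206, 439.3) = 334.9°.

F ≈ 485 N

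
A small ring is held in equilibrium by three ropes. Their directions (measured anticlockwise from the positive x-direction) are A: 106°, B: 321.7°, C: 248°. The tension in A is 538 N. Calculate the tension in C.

T_C ≈ 327 N

Resolve: ΣF_x = 538 cos 106° + T_B cos 321.7° + T_C cos 248° = 0.
        ΣF_y = 538 sin 106° + T_B sin 321.7° + T_C sin 248° = 0.
The known terms sum to (-148.3, 517.2) N, so 0.7848 T_B − 0.3746 T_C = 148.3 and -0.6198 T_B − 0.9272 T_C = -517.2.
Solving simultaneously: T_B = 345.1 N, T_C = 327.1 N.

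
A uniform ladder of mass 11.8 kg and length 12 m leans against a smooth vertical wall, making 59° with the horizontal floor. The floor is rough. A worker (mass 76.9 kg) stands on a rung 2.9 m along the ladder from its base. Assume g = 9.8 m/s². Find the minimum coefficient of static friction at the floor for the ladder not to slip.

μ_min ≈ 0.166

ΣF_y = 0: N_floor = 11.8×9.8 + 76.9×9.8 = 869.26 N.
Torques about the foot: N_wall · 12 sin 59° = 11.8×9.8×6 cos 59° + 76.9×9.8×2.9 cos 59° → N_wall = 144.17 N.
ΣF_x = 0: f_floor = N_wall = 144.17 N.
μ_min = f_floor / N_floor = 144.17 / 869.26 = 0.1659.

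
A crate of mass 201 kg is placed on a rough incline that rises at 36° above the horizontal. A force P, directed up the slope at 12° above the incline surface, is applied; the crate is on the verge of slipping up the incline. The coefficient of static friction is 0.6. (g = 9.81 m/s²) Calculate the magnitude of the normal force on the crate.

On the verge of sliding up the incline, friction equals μN and acts down the slope.
Perpendicular: N + P sin 12° = W cos 36° = 1595 N.
Along incline: P cos 12° = W sin 36° + μN  with W sin 36° = 1159 N.
Solving the pair for P and N: P = 1919 N, N = 1196 N (and f = μN = 717.8 N).

N ≈ 1200 N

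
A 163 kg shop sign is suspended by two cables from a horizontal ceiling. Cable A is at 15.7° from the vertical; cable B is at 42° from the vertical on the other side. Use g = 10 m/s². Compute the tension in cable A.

T_A ≈ 1290 N

Angles from the horizontal: cable A is 90° − 15.7° = 74.3°, cable B is 90° − 42° = 48°.
Weight W = 163 × 10 = 1630 N acts straight down.
Horizontal: T_A cos 74.3° = T_B cos 48°  →  T_B = 0.4044 T_A.
Vertical: T_A sin 74.3° + T_B sin 48° = 1630.
Substituting the horizontal relation into the vertical equation gives 1.263 T_A = 1630, so T_A = 1290 N.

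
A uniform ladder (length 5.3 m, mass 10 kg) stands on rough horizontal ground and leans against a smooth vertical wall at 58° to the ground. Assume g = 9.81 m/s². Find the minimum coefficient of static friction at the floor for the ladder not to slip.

μ_min ≈ 0.312

ΣF_y = 0: N_floor = 10×9.81 = 98.1 N.
Torques about the foot: N_wall · 5.3 sin 58° = 10×9.81×2.65 cos 58° → N_wall = 30.65 N.
ΣF_x = 0: f_floor = N_wall = 30.65 N.
μ_min = f_floor / N_floor = 30.65 / 98.1 = 0.3124.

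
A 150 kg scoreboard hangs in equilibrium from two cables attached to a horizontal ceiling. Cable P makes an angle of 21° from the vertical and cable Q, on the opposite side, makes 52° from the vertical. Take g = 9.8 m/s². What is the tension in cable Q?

Angles from the horizontal: cable P is 90° − 21° = 69°, cable Q is 90° − 52° = 38°.
Weight W = 150 × 9.8 = 1470 N acts straight down.
Horizontal: T_P cos 69° = T_Q cos 38°  →  T_P = 2.199 T_Q.
Vertical: T_P sin 69° + T_Q sin 38° = 1470.
Substituting the horizontal relation into the vertical equation gives 2.668 T_Q = 1470, so T_Q = 550.9 N.

T_Q ≈ 551 N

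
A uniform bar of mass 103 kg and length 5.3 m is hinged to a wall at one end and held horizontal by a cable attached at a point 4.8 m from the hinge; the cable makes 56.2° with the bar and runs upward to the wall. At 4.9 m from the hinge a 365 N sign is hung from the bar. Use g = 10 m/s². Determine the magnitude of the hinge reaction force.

|H| ≈ 776 N

Take torques about the hinge: T sin 56.2° · 4.8 = 103×10×2.65 + 365×4.9 = 4518 N·m.
So T = 4518 / (0.8310 × 4.8) = 1132.7 N.
ΣF_x = 0: H_x = T cos 56.2° = 630.11 N.
ΣF_y = 0: H_y = (103×10 + 365) − T sin 56.2° = 1395 − 941.25 = 453.75 N.
|H| = √(H_x² + H_y²) = √((630.11)² + (453.75)²) = 776.49 N.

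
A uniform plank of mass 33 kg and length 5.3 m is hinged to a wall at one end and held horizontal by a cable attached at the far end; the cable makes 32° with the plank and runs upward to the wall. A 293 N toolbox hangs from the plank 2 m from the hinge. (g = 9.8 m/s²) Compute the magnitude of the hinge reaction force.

Take torques about the hinge: T sin 32° · 5.3 = 33×9.8×2.65 + 293×2 = 1443 N·m.
So T = 1443 / (0.5299 × 5.3) = 513.79 N.
ΣF_x = 0: H_x = T cos 32° = 435.72 N.
ΣF_y = 0: H_y = (33×9.8 + 293) − T sin 32° = 616.4 − 272.27 = 344.13 N.
|H| = √(H_x² + H_y²) = √((435.72)² + (344.13)²) = 555.23 N.

|H| ≈ 555 N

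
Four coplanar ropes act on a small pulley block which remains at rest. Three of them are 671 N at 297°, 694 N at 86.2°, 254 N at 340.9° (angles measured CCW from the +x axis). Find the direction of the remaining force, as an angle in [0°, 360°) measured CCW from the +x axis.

θ ≈ 181°

Sum the known components: ΣF_x = 590.6 N, ΣF_y = 11.5 N.
For equilibrium the remaining force must supply (−ΣF_x, −ΣF_y) = (-590.6, -11.5) N.
Magnitude = √((-590.6)² + (-11.5)²) = 590.8 N; direction = atan2(-11.5, -590.6) = 181.1°.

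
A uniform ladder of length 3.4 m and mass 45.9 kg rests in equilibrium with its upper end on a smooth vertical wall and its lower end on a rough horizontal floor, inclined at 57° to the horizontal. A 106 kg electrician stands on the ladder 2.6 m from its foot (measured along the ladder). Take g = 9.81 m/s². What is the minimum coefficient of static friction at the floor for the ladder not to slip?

μ_min ≈ 0.445

ΣF_y = 0: N_floor = 45.9×9.81 + 106×9.81 = 1490.1 N.
Torques about the foot: N_wall · 3.4 sin 57° = 45.9×9.81×1.7 cos 57° + 106×9.81×2.6 cos 57° → N_wall = 662.61 N.
ΣF_x = 0: f_floor = N_wall = 662.61 N.
μ_min = f_floor / N_floor = 662.61 / 1490.1 = 0.4447.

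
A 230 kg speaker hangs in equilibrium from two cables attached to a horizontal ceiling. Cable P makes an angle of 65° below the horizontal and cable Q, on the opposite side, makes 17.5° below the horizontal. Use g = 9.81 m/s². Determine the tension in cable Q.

T_Q ≈ 962 N

Weight W = 230 × 9.81 = 2256 N acts straight down.
Horizontal: T_P cos 65° = T_Q cos 17.5°  →  T_P = 2.257 T_Q.
Vertical: T_P sin 65° + T_Q sin 17.5° = 2256.
Substituting the horizontal relation into the vertical equation gives 2.346 T_Q = 2256, so T_Q = 961.8 N.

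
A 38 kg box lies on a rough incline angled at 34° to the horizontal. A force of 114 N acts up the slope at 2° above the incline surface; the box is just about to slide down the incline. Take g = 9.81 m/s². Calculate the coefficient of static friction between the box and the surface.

On the verge of sliding down the incline, friction is at its maximum μN and acts up the slope.
Perpendicular to incline: N = W cos 34° − P sin 2° = 309 − 3.979 = 305.1 N.
Along incline: P cos 2° + μN = W sin 34° → μ = (W sin 34° − P cos 2°) / N = 0.3098.

μ ≈ 0.310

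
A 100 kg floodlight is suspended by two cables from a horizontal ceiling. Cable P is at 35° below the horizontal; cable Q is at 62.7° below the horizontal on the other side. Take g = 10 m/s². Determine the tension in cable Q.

T_Q ≈ 827 N

Weight W = 100 × 10 = 1000 N acts straight down.
Horizontal: T_P cos 35° = T_Q cos 62.7°  →  T_P = 0.5599 T_Q.
Vertical: T_P sin 35° + T_Q sin 62.7° = 1000.
Substituting the horizontal relation into the vertical equation gives 1.21 T_Q = 1000, so T_Q = 826.6 N.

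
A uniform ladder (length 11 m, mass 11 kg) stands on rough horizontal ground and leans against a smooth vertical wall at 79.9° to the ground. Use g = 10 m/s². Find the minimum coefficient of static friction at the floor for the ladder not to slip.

ΣF_y = 0: N_floor = 11×10 = 110 N.
Torques about the foot: N_wall · 11 sin 79.9° = 11×10×5.5 cos 79.9° → N_wall = 9.797 N.
ΣF_x = 0: f_floor = N_wall = 9.797 N.
μ_min = f_floor / N_floor = 9.797 / 110 = 0.08906.

μ_min ≈ 0.0891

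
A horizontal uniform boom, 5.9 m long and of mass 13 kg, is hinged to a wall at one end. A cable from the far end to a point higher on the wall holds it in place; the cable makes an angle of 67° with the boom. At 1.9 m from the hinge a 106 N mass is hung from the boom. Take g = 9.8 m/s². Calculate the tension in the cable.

Take torques about the hinge: T sin 67° · 5.9 = 13×9.8×2.95 + 106×1.9 = 577.23 N·m.
So T = 577.23 / (0.9205 × 5.9) = 106.28 N.

T ≈ 106 N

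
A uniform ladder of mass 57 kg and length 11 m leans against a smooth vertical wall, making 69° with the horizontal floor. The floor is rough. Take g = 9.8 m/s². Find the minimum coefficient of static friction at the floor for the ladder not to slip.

ΣF_y = 0: N_floor = 57×9.8 = 558.6 N.
Torques about the foot: N_wall · 11 sin 69° = 57×9.8×5.5 cos 69° → N_wall = 107.21 N.
ΣF_x = 0: f_floor = N_wall = 107.21 N.
μ_min = f_floor / N_floor = 107.21 / 558.6 = 0.1919.

μ_min ≈ 0.192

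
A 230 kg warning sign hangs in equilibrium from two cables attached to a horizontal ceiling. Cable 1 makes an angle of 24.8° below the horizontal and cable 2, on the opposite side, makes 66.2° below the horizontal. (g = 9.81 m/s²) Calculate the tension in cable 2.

T_2 ≈ 2050 N

Weight W = 230 × 9.81 = 2256 N acts straight down.
Horizontal: T_1 cos 24.8° = T_2 cos 66.2°  →  T_1 = 0.4445 T_2.
Vertical: T_1 sin 24.8° + T_2 sin 66.2° = 2256.
Substituting the horizontal relation into the vertical equation gives 1.101 T_2 = 2256, so T_2 = 2049 N.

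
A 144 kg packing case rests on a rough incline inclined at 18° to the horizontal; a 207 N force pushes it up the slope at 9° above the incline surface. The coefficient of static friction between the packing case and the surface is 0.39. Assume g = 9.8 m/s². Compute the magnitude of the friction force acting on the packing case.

Axes along / perpendicular to the incline. W sin 18° = 436.1 N down-slope; W cos 18° = 1342 N into the surface.
Perpendicular: N = W cos 18° − P sin 9° = 1342 − 32.38 = 1310 N.
Along incline: P cos 9° + f = W sin 18° (friction acts up-slope) → f = 436.1 − 204.5 = 231.6 N.
|f| = 231.6 N ≤ μN = 510.8 N, so the packing case is indeed static.

f ≈ 232 N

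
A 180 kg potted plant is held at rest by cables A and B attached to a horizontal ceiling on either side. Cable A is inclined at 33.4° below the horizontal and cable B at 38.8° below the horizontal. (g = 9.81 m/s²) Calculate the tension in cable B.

Weight W = 180 × 9.81 = 1766 N acts straight down.
Horizontal: T_A cos 33.4° = T_B cos 38.8°  →  T_A = 0.9335 T_B.
Vertical: T_A sin 33.4° + T_B sin 38.8° = 1766.
Substituting the horizontal relation into the vertical equation gives 1.14 T_B = 1766, so T_B = 1548 N.

T_B ≈ 1550 N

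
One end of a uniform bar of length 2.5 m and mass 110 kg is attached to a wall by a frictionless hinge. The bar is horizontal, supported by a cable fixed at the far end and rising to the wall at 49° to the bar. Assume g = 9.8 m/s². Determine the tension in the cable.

Take torques about the hinge: T sin 49° · 2.5 = 110×9.8×1.25 = 1347.5 N·m.
So T = 1347.5 / (0.7547 × 2.5) = 714.18 N.

T ≈ 714 N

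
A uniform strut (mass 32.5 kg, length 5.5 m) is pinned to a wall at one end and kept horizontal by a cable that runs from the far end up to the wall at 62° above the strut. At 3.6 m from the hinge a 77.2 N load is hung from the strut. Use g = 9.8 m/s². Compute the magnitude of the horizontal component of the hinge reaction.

Take torques about the hinge: T sin 62° · 5.5 = 32.5×9.8×2.75 + 77.2×3.6 = 1153.8 N·m.
So T = 1153.8 / (0.8829 × 5.5) = 237.59 N.
ΣF_x = 0: H_x = T cos 62° = 111.54 N.

H_x ≈ 112 N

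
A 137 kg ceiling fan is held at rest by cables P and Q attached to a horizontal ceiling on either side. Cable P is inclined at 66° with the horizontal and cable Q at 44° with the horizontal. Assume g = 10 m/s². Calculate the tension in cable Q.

Weight W = 137 × 10 = 1370 N acts straight down.
Horizontal: T_P cos 66° = T_Q cos 44°  →  T_P = 1.769 T_Q.
Vertical: T_P sin 66° + T_Q sin 44° = 1370.
Substituting the horizontal relation into the vertical equation gives 2.31 T_Q = 1370, so T_Q = 593 N.

T_Q ≈ 593 N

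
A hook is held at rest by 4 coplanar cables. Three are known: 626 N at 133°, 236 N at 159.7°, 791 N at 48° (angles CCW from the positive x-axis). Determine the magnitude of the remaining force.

F ≈ 1130 N

Sum the known components: ΣF_x = -119 N, ΣF_y = 1128 N.
For equilibrium the remaining force must supply (−ΣF_x, −ΣF_y) = (119, -1128) N.
Magnitude = √((119)² + (-1128)²) = 1134 N; direction = atan2(-1128, 119) = 276.0°.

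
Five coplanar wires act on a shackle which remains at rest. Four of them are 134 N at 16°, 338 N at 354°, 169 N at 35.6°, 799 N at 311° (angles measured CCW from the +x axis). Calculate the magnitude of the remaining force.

Sum the known components: ΣF_x = 1127 N, ΣF_y = -503 N.
For equilibrium the remaining force must supply (−ΣF_x, −ΣF_y) = (-1127, 503) N.
Magnitude = √((-1127)² + (503)²) = 1234 N; direction = atan2(503, -1127) = 155.9°.

F ≈ 1230 N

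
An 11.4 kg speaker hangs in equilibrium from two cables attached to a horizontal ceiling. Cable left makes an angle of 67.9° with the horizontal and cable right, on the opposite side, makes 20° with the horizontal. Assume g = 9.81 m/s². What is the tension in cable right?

T_right ≈ 42.1 N

Weight W = 11.4 × 9.81 = 111.8 N acts straight down.
Horizontal: T_left cos 67.9° = T_right cos 20°  →  T_left = 2.498 T_right.
Vertical: T_left sin 67.9° + T_right sin 20° = 111.8.
Substituting the horizontal relation into the vertical equation gives 2.656 T_right = 111.8, so T_right = 42.1 N.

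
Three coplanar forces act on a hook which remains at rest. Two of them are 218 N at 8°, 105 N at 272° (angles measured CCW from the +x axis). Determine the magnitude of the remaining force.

Sum the known components: ΣF_x = 219.5 N, ΣF_y = -74.6 N.
For equilibrium the remaining force must supply (−ΣF_x, −ΣF_y) = (-219.5, 74.6) N.
Magnitude = √((-219.5)² + (74.6)²) = 231.9 N; direction = atan2(74.6, -219.5) = 161.2°.

F ≈ 232 N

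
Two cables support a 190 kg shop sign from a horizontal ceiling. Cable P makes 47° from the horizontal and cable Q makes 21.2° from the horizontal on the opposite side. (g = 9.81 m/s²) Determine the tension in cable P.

T_P ≈ 1870 N

Weight W = 190 × 9.81 = 1864 N acts straight down.
Horizontal: T_P cos 47° = T_Q cos 21.2°  →  T_Q = 0.7315 T_P.
Vertical: T_P sin 47° + T_Q sin 21.2° = 1864.
Substituting the horizontal relation into the vertical equation gives 0.9959 T_P = 1864, so T_P = 1872 N.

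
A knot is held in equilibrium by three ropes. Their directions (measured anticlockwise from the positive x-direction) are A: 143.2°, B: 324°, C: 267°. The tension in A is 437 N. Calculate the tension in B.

Resolve: ΣF_x = 437 cos 143.2° + T_B cos 324° + T_C cos 267° = 0.
        ΣF_y = 437 sin 143.2° + T_B sin 324° + T_C sin 267° = 0.
The known terms sum to (-349.9, 261.8) N, so 0.8090 T_B − 0.0523 T_C = 349.9 and -0.5878 T_B − 0.9986 T_C = -261.8.
Solving simultaneously: T_B = 433 N, T_C = 7.275 N.

T_B ≈ 433 N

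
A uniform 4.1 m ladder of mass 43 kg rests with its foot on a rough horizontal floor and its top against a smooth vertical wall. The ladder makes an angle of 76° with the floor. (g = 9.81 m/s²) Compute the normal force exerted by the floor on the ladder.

N_floor ≈ 422 N

ΣF_y = 0: N_floor = 43×9.81 = 421.83 N.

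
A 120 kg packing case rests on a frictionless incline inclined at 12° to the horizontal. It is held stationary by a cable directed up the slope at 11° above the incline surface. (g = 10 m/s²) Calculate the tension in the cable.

Take axes along and perpendicular to the incline. Weight components: W sin 12° = 249.5 N down-slope, W cos 12° = 1174 N into the surface.
Along incline: T cos 11° = W sin 12° → T = 254.2 N.
Perpendicular: N = W cos 12° − T sin 11° = 1125 N.

T ≈ 254 N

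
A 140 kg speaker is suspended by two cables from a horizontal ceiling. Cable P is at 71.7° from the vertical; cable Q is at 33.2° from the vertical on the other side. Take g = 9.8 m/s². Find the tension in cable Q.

Angles from the horizontal: cable P is 90° − 71.7° = 18.3°, cable Q is 90° − 33.2° = 56.8°.
Weight W = 140 × 9.8 = 1372 N acts straight down.
Horizontal: T_P cos 18.3° = T_Q cos 56.8°  →  T_P = 0.5767 T_Q.
Vertical: T_P sin 18.3° + T_Q sin 56.8° = 1372.
Substituting the horizontal relation into the vertical equation gives 1.018 T_Q = 1372, so T_Q = 1348 N.

T_Q ≈ 1350 N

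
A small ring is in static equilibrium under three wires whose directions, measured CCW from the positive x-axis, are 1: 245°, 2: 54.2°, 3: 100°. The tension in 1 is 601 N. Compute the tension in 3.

T_3 ≈ 157 N

Resolve: ΣF_x = 601 cos 245° + T_2 cos 54.2° + T_3 cos 100° = 0.
        ΣF_y = 601 sin 245° + T_2 sin 54.2° + T_3 sin 100° = 0.
The known terms sum to (-254, -544.7) N, so 0.5850 T_2 − 0.1736 T_3 = 254 and 0.8111 T_2 + 0.9848 T_3 = 544.7.
Solving simultaneously: T_2 = 480.8 N, T_3 = 157.1 N.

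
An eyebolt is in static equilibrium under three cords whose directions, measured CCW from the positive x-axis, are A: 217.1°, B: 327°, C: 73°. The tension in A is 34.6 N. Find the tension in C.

T_C ≈ 33.8 N

Resolve: ΣF_x = 34.6 cos 217.1° + T_B cos 327° + T_C cos 73° = 0.
        ΣF_y = 34.6 sin 217.1° + T_B sin 327° + T_C sin 73° = 0.
The known terms sum to (-27.6, -20.87) N, so 0.8387 T_B + 0.2924 T_C = 27.6 and -0.5446 T_B + 0.9563 T_C = 20.87.
Solving simultaneously: T_B = 21.11 N, T_C = 33.85 N.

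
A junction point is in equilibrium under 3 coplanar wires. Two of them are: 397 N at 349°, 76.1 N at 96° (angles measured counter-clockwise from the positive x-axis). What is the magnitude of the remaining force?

Sum the known components: ΣF_x = 381.8 N, ΣF_y = -0.06805 N.
For equilibrium the remaining force must supply (−ΣF_x, −ΣF_y) = (-381.8, 0.06805) N.
Magnitude = √((-381.8)² + (0.06805)²) = 381.8 N; direction = atan2(0.06805, -381.8) = 180.0°.

F ≈ 382 N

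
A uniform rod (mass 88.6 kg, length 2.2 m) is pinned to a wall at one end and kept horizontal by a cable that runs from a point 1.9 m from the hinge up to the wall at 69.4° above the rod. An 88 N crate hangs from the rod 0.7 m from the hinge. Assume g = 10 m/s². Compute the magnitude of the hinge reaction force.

|H| ≈ 475 N

Take torques about the hinge: T sin 69.4° · 1.9 = 88.6×10×1.1 + 88×0.7 = 1036.2 N·m.
So T = 1036.2 / (0.9361 × 1.9) = 582.62 N.
ΣF_x = 0: H_x = T cos 69.4° = 204.99 N.
ΣF_y = 0: H_y = (88.6×10 + 88) − T sin 69.4° = 974 − 545.37 = 428.63 N.
|H| = √(H_x² + H_y²) = √((204.99)² + (428.63)²) = 475.13 N.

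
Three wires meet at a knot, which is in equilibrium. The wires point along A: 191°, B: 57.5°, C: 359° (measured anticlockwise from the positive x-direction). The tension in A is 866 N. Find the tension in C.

Resolve: ΣF_x = 866 cos 191° + T_B cos 57.5° + T_C cos 359° = 0.
        ΣF_y = 866 sin 191° + T_B sin 57.5° + T_C sin 359° = 0.
The known terms sum to (-850.1, -165.2) N, so 0.5373 T_B + 0.9998 T_C = 850.1 and 0.8434 T_B − 0.0175 T_C = 165.2.
Solving simultaneously: T_B = 211.2 N, T_C = 736.7 N.

T_C ≈ 737 N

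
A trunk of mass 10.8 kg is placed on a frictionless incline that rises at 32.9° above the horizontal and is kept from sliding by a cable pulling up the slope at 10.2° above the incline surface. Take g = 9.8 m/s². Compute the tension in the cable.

T ≈ 58.4 N

Take axes along and perpendicular to the incline. Weight components: W sin 32.9° = 57.49 N down-slope, W cos 32.9° = 88.87 N into the surface.
Along incline: T cos 10.2° = W sin 32.9° → T = 58.41 N.
Perpendicular: N = W cos 32.9° − T sin 10.2° = 78.52 N.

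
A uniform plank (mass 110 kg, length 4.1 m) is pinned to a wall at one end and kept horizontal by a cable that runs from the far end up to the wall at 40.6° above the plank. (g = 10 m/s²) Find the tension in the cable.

T ≈ 845 N

Take torques about the hinge: T sin 40.6° · 4.1 = 110×10×2.05 = 2255 N·m.
So T = 2255 / (0.6508 × 4.1) = 845.15 N.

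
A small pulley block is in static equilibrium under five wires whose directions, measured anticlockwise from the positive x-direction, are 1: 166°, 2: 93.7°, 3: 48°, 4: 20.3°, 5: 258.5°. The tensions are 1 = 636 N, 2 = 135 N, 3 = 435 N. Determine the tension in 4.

Resolve: ΣF_x = 636 cos 166° + 135 cos 93.7° + 435 cos 48° + T_4 cos 20.3° + T_5 cos 258.5° = 0.
        ΣF_y = 636 sin 166° + 135 sin 93.7° + 435 sin 48° + T_4 sin 20.3° + T_5 sin 258.5° = 0.
The known terms sum to (-334.7, 611.8) N, so 0.9379 T_4 − 0.1994 T_5 = 334.7 and 0.3469 T_4 − 0.9799 T_5 = -611.8.
Solving simultaneously: T_4 = 529.5 N, T_5 = 811.8 N.

T_4 ≈ 529 N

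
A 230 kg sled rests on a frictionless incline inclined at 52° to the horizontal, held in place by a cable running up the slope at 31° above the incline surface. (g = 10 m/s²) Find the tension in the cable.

Take axes along and perpendicular to the incline. Weight components: W sin 52° = 1812 N down-slope, W cos 52° = 1416 N into the surface.
Along incline: T cos 31° = W sin 52° → T = 2114 N.
Perpendicular: N = W cos 52° − T sin 31° = 327 N.

T ≈ 2110 N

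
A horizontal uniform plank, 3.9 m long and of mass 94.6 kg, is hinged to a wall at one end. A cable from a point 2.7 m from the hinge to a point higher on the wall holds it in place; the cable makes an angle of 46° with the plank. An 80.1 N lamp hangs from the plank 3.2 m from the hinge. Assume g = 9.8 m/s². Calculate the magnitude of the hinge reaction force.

|H| ≈ 777 N

Take torques about the hinge: T sin 46° · 2.7 = 94.6×9.8×1.95 + 80.1×3.2 = 2064.1 N·m.
So T = 2064.1 / (0.7193 × 2.7) = 1062.8 N.
ΣF_x = 0: H_x = T cos 46° = 738.26 N.
ΣF_y = 0: H_y = (94.6×9.8 + 80.1) − T sin 46° = 1007.2 − 764.49 = 242.69 N.
|H| = √(H_x² + H_y²) = √((738.26)² + (242.69)²) = 777.13 N.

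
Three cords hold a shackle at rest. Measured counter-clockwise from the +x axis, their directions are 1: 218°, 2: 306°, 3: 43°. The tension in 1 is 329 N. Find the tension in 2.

T_2 ≈ 28.9 N

Resolve: ΣF_x = 329 cos 218° + T_2 cos 306° + T_3 cos 43° = 0.
        ΣF_y = 329 sin 218° + T_2 sin 306° + T_3 sin 43° = 0.
The known terms sum to (-259.3, -202.6) N, so 0.5878 T_2 + 0.7314 T_3 = 259.3 and -0.8090 T_2 + 0.6820 T_3 = 202.6.
Solving simultaneously: T_2 = 28.89 N, T_3 = 331.3 N.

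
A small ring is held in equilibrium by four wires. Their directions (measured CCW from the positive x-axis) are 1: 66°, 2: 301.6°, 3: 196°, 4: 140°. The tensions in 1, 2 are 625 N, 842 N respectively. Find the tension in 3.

Resolve: ΣF_x = 625 cos 66° + 842 cos 301.6° + T_3 cos 196° + T_4 cos 140° = 0.
        ΣF_y = 625 sin 66° + 842 sin 301.6° + T_3 sin 196° + T_4 sin 140° = 0.
The known terms sum to (695.4, -146.2) N, so -0.9613 T_3 − 0.7660 T_4 = -695.4 and -0.2756 T_3 + 0.6428 T_4 = 146.2.
Solving simultaneously: T_3 = 404.1 N, T_4 = 400.7 N.

T_3 ≈ 404 N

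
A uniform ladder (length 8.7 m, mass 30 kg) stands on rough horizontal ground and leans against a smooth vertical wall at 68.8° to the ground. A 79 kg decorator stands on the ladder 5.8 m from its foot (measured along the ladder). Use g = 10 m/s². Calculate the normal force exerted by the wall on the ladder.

N_wall ≈ 262 N

Torques about the foot: N_wall · 8.7 sin 68.8° = 30×10×4.35 cos 68.8° + 79×10×5.8 cos 68.8° → N_wall = 262.46 N.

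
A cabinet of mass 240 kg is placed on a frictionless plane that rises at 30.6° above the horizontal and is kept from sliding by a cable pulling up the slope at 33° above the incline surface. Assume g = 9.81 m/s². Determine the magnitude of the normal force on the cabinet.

Take axes along and perpendicular to the incline. Weight components: W sin 30.6° = 1198 N down-slope, W cos 30.6° = 2027 N into the surface.
Along incline: T cos 33° = W sin 30.6° → T = 1429 N.
Perpendicular: N = W cos 30.6° − T sin 33° = 1248 N.

N ≈ 1250 N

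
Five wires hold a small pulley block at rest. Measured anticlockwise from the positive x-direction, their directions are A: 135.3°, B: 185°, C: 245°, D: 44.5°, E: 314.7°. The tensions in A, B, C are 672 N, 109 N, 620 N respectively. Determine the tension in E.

Resolve: ΣF_x = 672 cos 135.3° + 109 cos 185° + 620 cos 245° + T_D cos 44.5° + T_E cos 314.7° = 0.
        ΣF_y = 672 sin 135.3° + 109 sin 185° + 620 sin 245° + T_D sin 44.5° + T_E sin 314.7° = 0.
The known terms sum to (-848.3, -98.73) N, so 0.7133 T_D + 0.7034 T_E = 848.3 and 0.7009 T_D − 0.7108 T_E = 98.73.
Solving simultaneously: T_D = 672.4 N, T_E = 524.1 N.

T_E ≈ 524 N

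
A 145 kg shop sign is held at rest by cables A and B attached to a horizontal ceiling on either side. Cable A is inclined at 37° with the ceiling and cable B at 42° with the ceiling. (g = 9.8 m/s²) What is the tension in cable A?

Weight W = 145 × 9.8 = 1421 N acts straight down.
Horizontal: T_A cos 37° = T_B cos 42°  →  T_B = 1.075 T_A.
Vertical: T_A sin 37° + T_B sin 42° = 1421.
Substituting the horizontal relation into the vertical equation gives 1.321 T_A = 1421, so T_A = 1076 N.

T_A ≈ 1080 N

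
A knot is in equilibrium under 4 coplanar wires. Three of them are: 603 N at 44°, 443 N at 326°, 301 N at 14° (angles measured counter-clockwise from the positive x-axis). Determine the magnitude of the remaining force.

F ≈ 1120 N

Sum the known components: ΣF_x = 1093 N, ΣF_y = 244 N.
For equilibrium the remaining force must supply (−ΣF_x, −ΣF_y) = (-1093, -244) N.
Magnitude = √((-1093)² + (-244)²) = 1120 N; direction = atan2(-244, -1093) = 192.6°.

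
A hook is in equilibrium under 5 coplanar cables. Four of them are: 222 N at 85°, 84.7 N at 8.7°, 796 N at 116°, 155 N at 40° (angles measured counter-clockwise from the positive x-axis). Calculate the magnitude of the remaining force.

Sum the known components: ΣF_x = -127.1 N, ΣF_y = 1049 N.
For equilibrium the remaining force must supply (−ΣF_x, −ΣF_y) = (127.1, -1049) N.
Magnitude = √((127.1)² + (-1049)²) = 1057 N; direction = atan2(-1049, 127.1) = 276.9°.

F ≈ 1060 N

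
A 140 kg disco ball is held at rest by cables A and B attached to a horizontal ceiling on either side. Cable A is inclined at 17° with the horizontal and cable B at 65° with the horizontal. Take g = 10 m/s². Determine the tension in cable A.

T_A ≈ 597 N

Weight W = 140 × 10 = 1400 N acts straight down.
Horizontal: T_A cos 17° = T_B cos 65°  →  T_B = 2.263 T_A.
Vertical: T_A sin 17° + T_B sin 65° = 1400.
Substituting the horizontal relation into the vertical equation gives 2.343 T_A = 1400, so T_A = 597.5 N.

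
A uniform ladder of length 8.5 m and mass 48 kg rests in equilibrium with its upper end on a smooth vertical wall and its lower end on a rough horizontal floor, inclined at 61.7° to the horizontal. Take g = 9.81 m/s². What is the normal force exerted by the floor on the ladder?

ΣF_y = 0: N_floor = 48×9.81 = 470.88 N.

N_floor ≈ 471 N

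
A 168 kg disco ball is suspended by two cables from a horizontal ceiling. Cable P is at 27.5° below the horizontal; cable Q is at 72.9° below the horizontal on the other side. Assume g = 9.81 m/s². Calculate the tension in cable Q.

Weight W = 168 × 9.81 = 1648 N acts straight down.
Horizontal: T_P cos 27.5° = T_Q cos 72.9°  →  T_P = 0.3315 T_Q.
Vertical: T_P sin 27.5° + T_Q sin 72.9° = 1648.
Substituting the horizontal relation into the vertical equation gives 1.109 T_Q = 1648, so T_Q = 1486 N.

T_Q ≈ 1490 N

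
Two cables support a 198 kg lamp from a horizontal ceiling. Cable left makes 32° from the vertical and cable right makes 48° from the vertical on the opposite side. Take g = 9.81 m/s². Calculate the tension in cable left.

T_left ≈ 1470 N

Angles from the horizontal: cable left is 90° − 32° = 58°, cable right is 90° − 48° = 42°.
Weight W = 198 × 9.81 = 1942 N acts straight down.
Horizontal: T_left cos 58° = T_right cos 42°  →  T_right = 0.7131 T_left.
Vertical: T_left sin 58° + T_right sin 42° = 1942.
Substituting the horizontal relation into the vertical equation gives 1.325 T_left = 1942, so T_left = 1466 N.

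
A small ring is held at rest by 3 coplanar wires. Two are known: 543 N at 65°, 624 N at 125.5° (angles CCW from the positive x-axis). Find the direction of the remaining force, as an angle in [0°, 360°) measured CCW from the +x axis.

θ ≈ 278°

Sum the known components: ΣF_x = -132.9 N, ΣF_y = 1000 N.
For equilibrium the remaining force must supply (−ΣF_x, −ΣF_y) = (132.9, -1000) N.
Magnitude = √((132.9)² + (-1000)²) = 1009 N; direction = atan2(-1000, 132.9) = 277.6°.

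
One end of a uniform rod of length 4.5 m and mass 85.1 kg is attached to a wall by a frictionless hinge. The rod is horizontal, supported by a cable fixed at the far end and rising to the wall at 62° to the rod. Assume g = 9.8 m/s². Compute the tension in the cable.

Take torques about the hinge: T sin 62° · 4.5 = 85.1×9.8×2.25 = 1876.5 N·m.
So T = 1876.5 / (0.8829 × 4.5) = 472.27 N.

T ≈ 472 N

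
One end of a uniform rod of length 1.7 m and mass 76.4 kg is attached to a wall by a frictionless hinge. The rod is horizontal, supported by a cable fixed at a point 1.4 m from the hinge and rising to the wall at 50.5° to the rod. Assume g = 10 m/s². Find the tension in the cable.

T ≈ 601 N

Take torques about the hinge: T sin 50.5° · 1.4 = 76.4×10×0.85 = 649.4 N·m.
So T = 649.4 / (0.7716 × 1.4) = 601.14 N.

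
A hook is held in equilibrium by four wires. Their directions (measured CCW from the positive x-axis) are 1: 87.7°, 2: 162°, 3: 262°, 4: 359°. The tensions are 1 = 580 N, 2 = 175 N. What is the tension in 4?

Resolve: ΣF_x = 580 cos 87.7° + 175 cos 162° + T_3 cos 262° + T_4 cos 359° = 0.
        ΣF_y = 580 sin 87.7° + 175 sin 162° + T_3 sin 262° + T_4 sin 359° = 0.
The known terms sum to (-143.2, 633.6) N, so -0.1392 T_3 + 0.9998 T_4 = 143.2 and -0.9903 T_3 − 0.0175 T_4 = -633.6.
Solving simultaneously: T_3 = 635.8 N, T_4 = 231.7 N.

T_4 ≈ 232 N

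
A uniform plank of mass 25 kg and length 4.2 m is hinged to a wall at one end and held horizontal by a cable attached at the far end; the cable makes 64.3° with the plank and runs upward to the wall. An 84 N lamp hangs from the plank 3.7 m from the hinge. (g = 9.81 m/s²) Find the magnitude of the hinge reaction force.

|H| ≈ 163 N

Take torques about the hinge: T sin 64.3° · 4.2 = 25×9.81×2.1 + 84×3.7 = 825.83 N·m.
So T = 825.83 / (0.9011 × 4.2) = 218.21 N.
ΣF_x = 0: H_x = T cos 64.3° = 94.629 N.
ΣF_y = 0: H_y = (25×9.81 + 84) − T sin 64.3° = 329.25 − 196.62 = 132.62 N.
|H| = √(H_x² + H_y²) = √((94.629)² + (132.62)²) = 162.92 N.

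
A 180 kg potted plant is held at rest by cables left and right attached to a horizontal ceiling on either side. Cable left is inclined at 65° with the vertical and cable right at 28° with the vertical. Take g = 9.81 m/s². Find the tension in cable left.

Angles from the horizontal: cable left is 90° − 65° = 25°, cable right is 90° − 28° = 62°.
Weight W = 180 × 9.81 = 1766 N acts straight down.
Horizontal: T_left cos 25° = T_right cos 62°  →  T_right = 1.93 T_left.
Vertical: T_left sin 25° + T_right sin 62° = 1766.
Substituting the horizontal relation into the vertical equation gives 2.127 T_left = 1766, so T_left = 830.1 N.

T_left ≈ 830 N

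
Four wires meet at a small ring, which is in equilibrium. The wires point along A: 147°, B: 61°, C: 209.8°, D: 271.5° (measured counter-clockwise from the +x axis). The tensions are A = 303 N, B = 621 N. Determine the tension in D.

T_D ≈ 671 N

Resolve: ΣF_x = 303 cos 147° + 621 cos 61° + T_C cos 209.8° + T_D cos 271.5° = 0.
        ΣF_y = 303 sin 147° + 621 sin 61° + T_C sin 209.8° + T_D sin 271.5° = 0.
The known terms sum to (46.95, 708.2) N, so -0.8678 T_C + 0.0262 T_D = -46.95 and -0.4970 T_C − 0.9997 T_D = -708.2.
Solving simultaneously: T_C = 74.36 N, T_D = 671.4 N.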